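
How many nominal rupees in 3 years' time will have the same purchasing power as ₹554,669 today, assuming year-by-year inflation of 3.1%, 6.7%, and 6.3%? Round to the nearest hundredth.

₹648,619.86

Cumulative price-level factor: 1.031 × 1.067 × 1.063 = 1.169381851.
The nominal amount required is ₹554,669 scaled up by that factor.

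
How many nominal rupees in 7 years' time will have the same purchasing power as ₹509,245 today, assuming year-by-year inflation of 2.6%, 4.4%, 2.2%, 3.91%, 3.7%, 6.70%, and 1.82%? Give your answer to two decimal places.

Cumulative price-level factor: 1.026 × 1.044 × 1.022 × 1.0391 × 1.037 × 1.0670 × 1.0182 ≈ 1.2815405974.
Multiplying ₹509,245 by the price-level factor gives the future nominal sum.

₹652,618.14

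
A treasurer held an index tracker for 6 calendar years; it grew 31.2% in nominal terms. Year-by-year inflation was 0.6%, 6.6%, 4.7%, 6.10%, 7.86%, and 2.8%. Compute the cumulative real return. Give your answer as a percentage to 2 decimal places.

Cumulative inflation factor: 1.006 × 1.066 × 1.047 × 1.0610 × 1.0786 × 1.028 ≈ 1.32090.
Nominal growth factor: 1.31200. Real growth factor = 1.31200 / 1.32090 ≈ 0.99326.
Total real return ≈ -0.6740%.

-0.67%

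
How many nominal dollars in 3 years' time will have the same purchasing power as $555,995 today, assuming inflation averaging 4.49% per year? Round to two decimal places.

$634,300.53

Cumulative price-level factor: (1+4.49%)^3 ≈ 1.1408385488.
The nominal amount required is $555,995 scaled up by that factor.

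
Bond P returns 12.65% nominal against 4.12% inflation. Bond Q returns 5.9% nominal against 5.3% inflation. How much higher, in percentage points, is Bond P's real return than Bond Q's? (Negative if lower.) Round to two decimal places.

Bond P real return: 1.1265/1.0412 − 1 = 8.192%.
Bond Q real return: 1.059/1.053 − 1 = 0.570%.
Difference: 8.192 − 0.570 = 7.622 pp.

7.62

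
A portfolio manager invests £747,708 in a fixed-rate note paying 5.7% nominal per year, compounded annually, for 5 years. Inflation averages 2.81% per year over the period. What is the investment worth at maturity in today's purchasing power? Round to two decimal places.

£858,875.41

Nominal value at maturity: £747,708 × (1 + 5.7%)^5 ≈ £986,522.43.
Price-level factor over 5 years: (1 + 2.81%)^5 ≈ 1.1486211153.
The maturity value deflated by that factor is the answer in today's purchasing power.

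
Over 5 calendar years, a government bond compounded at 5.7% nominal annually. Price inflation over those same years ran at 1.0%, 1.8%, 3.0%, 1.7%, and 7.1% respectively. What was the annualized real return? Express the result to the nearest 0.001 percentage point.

Cumulative inflation factor: 1.010 × 1.018 × 1.030 × 1.017 × 1.071 ≈ 1.15350.
Nominal growth factor: 1.31940. Real growth factor = 1.31940 / 1.15350 ≈ 1.14382.
Annualized: 1.14382^(1/5) − 1 ≈ 0.02724.

2.724%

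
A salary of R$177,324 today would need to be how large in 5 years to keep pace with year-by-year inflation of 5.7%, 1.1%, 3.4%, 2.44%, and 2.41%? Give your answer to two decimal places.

R$205,554.10

Cumulative price-level factor: 1.057 × 1.011 × 1.034 × 1.0244 × 1.0241 ≈ 1.1592006543.
Multiplying R$177,324 by the price-level factor gives the future nominal sum.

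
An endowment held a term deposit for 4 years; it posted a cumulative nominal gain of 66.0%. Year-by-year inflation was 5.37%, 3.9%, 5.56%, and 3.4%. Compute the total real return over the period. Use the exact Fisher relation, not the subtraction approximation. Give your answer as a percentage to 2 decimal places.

Cumulative inflation factor: 1.0537 × 1.039 × 1.0556 × 1.034 ≈ 1.19496.
Nominal growth factor: 1.66000. Real growth factor = 1.66000 / 1.19496 ≈ 1.38917.
Total real return ≈ 38.9171%.

38.92%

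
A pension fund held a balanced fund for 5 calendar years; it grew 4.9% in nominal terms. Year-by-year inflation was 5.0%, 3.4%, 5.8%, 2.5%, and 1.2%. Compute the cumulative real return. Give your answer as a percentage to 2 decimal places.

Cumulative inflation factor: 1.050 × 1.034 × 1.058 × 1.025 × 1.012 ≈ 1.19152.
Nominal growth factor: 1.04900. Real growth factor = 1.04900 / 1.19152 ≈ 0.88039.
Total real return ≈ -11.9609%.

-11.96%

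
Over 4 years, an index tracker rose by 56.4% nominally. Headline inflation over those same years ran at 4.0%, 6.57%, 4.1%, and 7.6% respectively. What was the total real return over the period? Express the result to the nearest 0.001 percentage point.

25.981%

Cumulative inflation factor: 1.040 × 1.0657 × 1.041 × 1.076 ≈ 1.24146.
Nominal growth factor: 1.56400. Real growth factor = 1.56400 / 1.24146 ≈ 1.25981.
Total real return ≈ 25.9811%.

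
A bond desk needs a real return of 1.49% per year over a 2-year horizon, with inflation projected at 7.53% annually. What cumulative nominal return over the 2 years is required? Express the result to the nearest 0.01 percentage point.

Required annual nominal rate: (1+1.49%)(1+7.53%) − 1 = 9.132197%.
Cumulative over 2 years: (1 + 0.09132197)^2 − 1 ≈ 0.19098.

19.10%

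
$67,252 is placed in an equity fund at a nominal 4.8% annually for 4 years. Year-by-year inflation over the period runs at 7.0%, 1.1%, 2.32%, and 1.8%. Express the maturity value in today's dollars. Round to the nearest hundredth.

$71,995.79

Nominal value at maturity: $67,252 × (1 + 4.8%)^4 ≈ $81,124.18.
Price-level factor over 4 years: 1.070 × 1.011 × 1.0232 × 1.018 ≈ 1.1267906712.
The maturity value deflated by that factor is the answer in today's purchasing power.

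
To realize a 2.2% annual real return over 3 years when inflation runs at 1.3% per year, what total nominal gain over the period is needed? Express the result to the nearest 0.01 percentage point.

10.96%

Required annual nominal rate: (1+2.2%)(1+1.3%) − 1 = 3.5286%.
Cumulative over 3 years: (1 + 0.035286)^3 − 1 ≈ 0.10964.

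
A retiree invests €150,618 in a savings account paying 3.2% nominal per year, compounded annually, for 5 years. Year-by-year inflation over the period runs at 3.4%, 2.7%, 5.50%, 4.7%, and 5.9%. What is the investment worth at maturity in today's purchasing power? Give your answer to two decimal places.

Nominal value at maturity: €150,618 × (1 + 3.2%)^5 ≈ €176,309.36.
Price-level factor over 5 years: 1.034 × 1.027 × 1.0550 × 1.047 × 1.059 ≈ 1.2421844370.
The maturity value deflated by that factor is the answer in today's purchasing power.

€141,934.93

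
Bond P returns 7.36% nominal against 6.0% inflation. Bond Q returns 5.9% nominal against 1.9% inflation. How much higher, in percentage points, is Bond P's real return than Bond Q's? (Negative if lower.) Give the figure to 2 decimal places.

-2.64

Bond P real return: 1.0736/1.060 − 1 = 1.283%.
Bond Q real return: 1.059/1.019 − 1 = 3.925%.
Difference: 1.283 − 3.925 = -2.642 pp.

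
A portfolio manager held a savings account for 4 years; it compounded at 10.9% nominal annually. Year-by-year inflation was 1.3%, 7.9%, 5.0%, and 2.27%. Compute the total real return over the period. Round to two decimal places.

Cumulative inflation factor: 1.013 × 1.079 × 1.050 × 1.0227 ≈ 1.17373.
Nominal growth factor: 1.51261. Real growth factor = 1.51261 / 1.17373 ≈ 1.28872.
Total real return ≈ 28.8718%.

28.87%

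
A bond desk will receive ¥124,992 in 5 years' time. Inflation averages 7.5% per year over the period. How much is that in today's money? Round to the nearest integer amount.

Price-level factor over 5 years: (1 + 7.5%)^5 ≈ 1.4356293262.
Purchasing power today: ¥124,992 divided by that factor.

¥87,064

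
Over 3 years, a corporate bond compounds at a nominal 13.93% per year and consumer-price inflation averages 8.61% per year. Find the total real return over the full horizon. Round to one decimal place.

15.4%

The annual real rate is (1+13.93%)/(1+8.61%) − 1 = 4.8983%.
Compounded over 3 years: (1 + 0.048983)^3 − 1 ≈ 0.15426.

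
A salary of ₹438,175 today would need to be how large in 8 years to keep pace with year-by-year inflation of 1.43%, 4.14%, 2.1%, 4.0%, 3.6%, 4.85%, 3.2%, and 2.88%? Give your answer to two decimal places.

₹566,799.58

Cumulative price-level factor: 1.0143 × 1.0414 × 1.021 × 1.040 × 1.036 × 1.0485 × 1.032 × 1.0288 ≈ 1.2935461369.
Multiplying ₹438,175 by the price-level factor gives the future nominal sum.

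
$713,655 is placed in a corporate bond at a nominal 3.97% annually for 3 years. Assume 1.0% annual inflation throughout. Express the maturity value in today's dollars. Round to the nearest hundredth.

Nominal value at maturity: $713,655 × (1 + 3.97%)^3 ≈ $802,070.32.
Price-level factor over 3 years: (1 + 1.0%)^3 = 1.030301.
Dividing the nominal maturity value by the price-level factor gives the value in today's money.

$778,481.55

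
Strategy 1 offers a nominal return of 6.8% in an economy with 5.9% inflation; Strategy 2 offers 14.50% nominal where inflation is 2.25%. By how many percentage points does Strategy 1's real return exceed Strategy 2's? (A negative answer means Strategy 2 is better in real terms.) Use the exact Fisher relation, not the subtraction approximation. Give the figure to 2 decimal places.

-11.13

Strategy 1 real return: 1.068/1.059 − 1 = 0.850%.
Strategy 2 real return: 1.1450/1.0225 − 1 = 11.980%.
Difference: 0.850 − 11.980 = -11.130 pp.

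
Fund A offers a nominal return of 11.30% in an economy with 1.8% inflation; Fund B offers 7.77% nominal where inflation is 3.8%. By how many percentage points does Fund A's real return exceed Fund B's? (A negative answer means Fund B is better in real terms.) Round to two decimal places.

5.51

Fund A real return: 1.1130/1.018 − 1 = 9.332%.
Fund B real return: 1.0777/1.038 − 1 = 3.825%.
Difference: 9.332 − 3.825 = 5.507 pp.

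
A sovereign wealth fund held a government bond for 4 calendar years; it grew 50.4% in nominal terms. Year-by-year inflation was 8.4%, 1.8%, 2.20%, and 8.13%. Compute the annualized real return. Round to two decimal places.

5.38%

Cumulative inflation factor: 1.084 × 1.018 × 1.0220 × 1.0813 ≈ 1.21948.
Nominal growth factor: 1.50400. Real growth factor = 1.50400 / 1.21948 ≈ 1.23331.
Annualized: 1.23331^(1/4) − 1 ≈ 0.05382.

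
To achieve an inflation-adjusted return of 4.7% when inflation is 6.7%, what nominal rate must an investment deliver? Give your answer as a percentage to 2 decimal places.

11.71%

By the Fisher equation, 1 + r_nom = (1 + 4.7%)(1 + 6.7%) = 1.047 × 1.067 = 1.117149.
So r_nom = 11.7149%.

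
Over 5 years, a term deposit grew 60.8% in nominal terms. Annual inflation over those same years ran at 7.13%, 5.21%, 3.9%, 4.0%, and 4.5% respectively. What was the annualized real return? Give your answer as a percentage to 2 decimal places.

4.79%

Cumulative inflation factor: 1.0713 × 1.0521 × 1.039 × 1.040 × 1.045 ≈ 1.27272.
Nominal growth factor: 1.60800. Real growth factor = 1.60800 / 1.27272 ≈ 1.26343.
Annualized: 1.26343^(1/5) − 1 ≈ 0.04788.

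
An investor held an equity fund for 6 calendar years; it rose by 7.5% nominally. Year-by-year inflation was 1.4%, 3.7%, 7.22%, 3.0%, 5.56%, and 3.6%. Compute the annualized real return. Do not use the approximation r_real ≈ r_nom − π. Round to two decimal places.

-2.74%

Cumulative inflation factor: 1.014 × 1.037 × 1.0722 × 1.030 × 1.0556 × 1.036 ≈ 1.26996.
Nominal growth factor: 1.07500. Real growth factor = 1.07500 / 1.26996 ≈ 0.84649.
Annualized: 0.84649^(1/6) − 1 ≈ -0.02739.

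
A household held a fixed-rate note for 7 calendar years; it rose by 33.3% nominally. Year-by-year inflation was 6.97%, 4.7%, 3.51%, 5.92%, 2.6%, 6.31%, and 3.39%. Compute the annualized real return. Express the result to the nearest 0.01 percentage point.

Cumulative inflation factor: 1.0697 × 1.047 × 1.0351 × 1.0592 × 1.026 × 1.0631 × 1.0339 ≈ 1.38474.
Nominal growth factor: 1.33300. Real growth factor = 1.33300 / 1.38474 ≈ 0.96263.
Annualized: 0.96263^(1/7) − 1 ≈ -0.00543.

-0.54%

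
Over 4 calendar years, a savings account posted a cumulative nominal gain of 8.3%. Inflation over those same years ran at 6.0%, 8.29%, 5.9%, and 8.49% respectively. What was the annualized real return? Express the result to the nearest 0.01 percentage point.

Cumulative inflation factor: 1.060 × 1.0829 × 1.059 × 1.0849 ≈ 1.31880.
Nominal growth factor: 1.08300. Real growth factor = 1.08300 / 1.31880 ≈ 0.82120.
Annualized: 0.82120^(1/4) − 1 ≈ -0.04805.

-4.81%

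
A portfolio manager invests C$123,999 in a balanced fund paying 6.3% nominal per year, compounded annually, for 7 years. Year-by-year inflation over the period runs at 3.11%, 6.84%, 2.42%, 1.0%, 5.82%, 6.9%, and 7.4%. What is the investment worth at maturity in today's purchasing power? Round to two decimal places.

Nominal value at maturity: C$123,999 × (1 + 6.3%)^7 ≈ C$190,173.95.
Price-level factor over 7 years: 1.0311 × 1.0684 × 1.0242 × 1.010 × 1.0582 × 1.069 × 1.074 ≈ 1.3844923336.
Dividing the nominal maturity value by the price-level factor gives the value in today's money.

C$137,360.06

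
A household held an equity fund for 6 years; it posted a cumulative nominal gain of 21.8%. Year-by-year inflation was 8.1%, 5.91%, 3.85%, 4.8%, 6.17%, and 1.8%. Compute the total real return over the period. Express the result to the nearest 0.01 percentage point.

Cumulative inflation factor: 1.081 × 1.0591 × 1.0385 × 1.048 × 1.0617 × 1.018 ≈ 1.34673.
Nominal growth factor: 1.21800. Real growth factor = 1.21800 / 1.34673 ≈ 0.90441.
Total real return ≈ -9.5586%.

-9.56%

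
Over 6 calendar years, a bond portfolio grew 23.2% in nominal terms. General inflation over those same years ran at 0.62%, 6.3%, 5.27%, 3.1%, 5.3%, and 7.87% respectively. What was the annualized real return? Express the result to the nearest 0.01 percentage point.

Cumulative inflation factor: 1.0062 × 1.063 × 1.0527 × 1.031 × 1.053 × 1.0787 ≈ 1.31859.
Nominal growth factor: 1.23200. Real growth factor = 1.23200 / 1.31859 ≈ 0.93433.
Annualized: 0.93433^(1/6) − 1 ≈ -0.01126.

-1.13%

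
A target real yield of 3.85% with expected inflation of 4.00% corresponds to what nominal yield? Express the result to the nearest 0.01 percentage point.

By the Fisher equation, 1 + r_nom = (1 + 3.85%)(1 + 4.00%) = 1.0385 × 1.0400 = 1.08004.
So r_nom = 8.004%.

8.00%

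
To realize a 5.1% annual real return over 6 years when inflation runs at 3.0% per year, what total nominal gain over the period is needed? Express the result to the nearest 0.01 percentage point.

60.93%

Required annual nominal rate: (1+5.1%)(1+3.0%) − 1 = 8.253%.
Cumulative over 6 years: (1 + 0.08253)^6 − 1 ≈ 0.60931.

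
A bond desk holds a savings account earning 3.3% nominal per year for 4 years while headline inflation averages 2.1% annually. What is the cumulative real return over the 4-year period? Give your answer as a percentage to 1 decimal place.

The annual real rate is (1+3.3%)/(1+2.1%) − 1 = 1.1753%.
Compounded over 4 years: (1 + 0.011753)^4 − 1 ≈ 0.04785.

4.8%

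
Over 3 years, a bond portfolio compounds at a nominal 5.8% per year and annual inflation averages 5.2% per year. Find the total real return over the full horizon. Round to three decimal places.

The annual real rate is (1+5.8%)/(1+5.2%) − 1 = 0.5703%.
Compounded over 3 years: (1 + 0.005703)^3 − 1 ≈ 0.01721.

1.721%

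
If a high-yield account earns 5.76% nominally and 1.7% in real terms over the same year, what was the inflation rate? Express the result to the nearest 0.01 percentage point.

From (1+r_nom) = (1+r_real)(1+π), we get 1+π = (1 + 5.76%)/(1 + 1.7%) = 1.0576/1.017 ≈ 1.03992.
So π ≈ 3.9921%.

3.99%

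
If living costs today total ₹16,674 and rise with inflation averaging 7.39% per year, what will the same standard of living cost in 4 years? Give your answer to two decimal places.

₹22,176.61

Cumulative price-level factor: (1+7.39%)^4 ≈ 1.3300114185.
Multiplying ₹16,674 by the price-level factor gives the future nominal sum.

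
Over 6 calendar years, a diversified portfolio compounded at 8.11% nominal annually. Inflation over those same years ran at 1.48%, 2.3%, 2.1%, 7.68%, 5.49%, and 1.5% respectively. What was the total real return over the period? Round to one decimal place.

30.6%

Cumulative inflation factor: 1.0148 × 1.023 × 1.021 × 1.0768 × 1.0549 × 1.015 ≈ 1.22206.
Nominal growth factor: 1.59660. Real growth factor = 1.59660 / 1.22206 ≈ 1.30647.
Total real return ≈ 30.6475%.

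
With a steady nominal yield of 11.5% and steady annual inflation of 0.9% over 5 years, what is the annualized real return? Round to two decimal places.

10.51%

With constant rates the annual real return is the same each year: (1+11.5%)/(1+0.9%) − 1 = 0.10505.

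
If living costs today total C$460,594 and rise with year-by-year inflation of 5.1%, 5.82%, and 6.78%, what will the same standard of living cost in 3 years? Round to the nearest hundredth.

Cumulative price-level factor: 1.051 × 1.0582 × 1.0678 ≈ 1.1875732040.
Multiplying C$460,594 by the price-level factor gives the future nominal sum.

C$546,989.09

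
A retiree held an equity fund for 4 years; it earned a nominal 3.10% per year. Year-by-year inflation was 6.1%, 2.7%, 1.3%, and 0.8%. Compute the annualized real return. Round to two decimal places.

0.39%

Cumulative inflation factor: 1.061 × 1.027 × 1.013 × 1.008 ≈ 1.11264.
Nominal growth factor: 1.12989. Real growth factor = 1.12989 / 1.11264 ≈ 1.01550.
Annualized: 1.01550^(1/4) − 1 ≈ 0.00385.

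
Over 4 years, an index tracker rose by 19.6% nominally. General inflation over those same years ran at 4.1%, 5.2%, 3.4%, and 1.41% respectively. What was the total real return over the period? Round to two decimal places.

4.15%

Cumulative inflation factor: 1.041 × 1.052 × 1.034 × 1.0141 ≈ 1.14833.
Nominal growth factor: 1.19600. Real growth factor = 1.19600 / 1.14833 ≈ 1.04151.
Total real return ≈ 4.1510%.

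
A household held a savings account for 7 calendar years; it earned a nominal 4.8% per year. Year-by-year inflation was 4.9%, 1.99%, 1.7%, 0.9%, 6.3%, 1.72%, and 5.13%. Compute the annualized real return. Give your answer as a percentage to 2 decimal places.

1.54%

Cumulative inflation factor: 1.049 × 1.0199 × 1.017 × 1.009 × 1.063 × 1.0172 × 1.0513 ≈ 1.24799.
Nominal growth factor: 1.38845. Real growth factor = 1.38845 / 1.24799 ≈ 1.11254.
Annualized: 1.11254^(1/7) − 1 ≈ 0.01535.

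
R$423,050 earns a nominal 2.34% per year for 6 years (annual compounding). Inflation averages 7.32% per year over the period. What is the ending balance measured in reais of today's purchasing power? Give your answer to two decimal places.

Nominal value at maturity: R$423,050 × (1 + 2.34%)^6 ≈ R$486,031.23.
Price-level factor over 6 years: (1 + 7.32%)^6 ≈ 1.5278614880.
The maturity value deflated by that factor is the answer in today's purchasing power.

R$318,112.10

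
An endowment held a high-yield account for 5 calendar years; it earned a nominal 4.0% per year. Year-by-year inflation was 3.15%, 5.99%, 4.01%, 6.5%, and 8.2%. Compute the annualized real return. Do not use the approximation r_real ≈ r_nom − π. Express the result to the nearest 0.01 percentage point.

-1.47%

Cumulative inflation factor: 1.0315 × 1.0599 × 1.0401 × 1.065 × 1.082 ≈ 1.31035.
Nominal growth factor: 1.21665. Real growth factor = 1.21665 / 1.31035 ≈ 0.92850.
Annualized: 0.92850^(1/5) − 1 ≈ -0.01473.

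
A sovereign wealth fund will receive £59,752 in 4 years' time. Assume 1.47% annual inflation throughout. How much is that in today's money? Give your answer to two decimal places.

Price-level factor over 4 years: (1 + 1.47%)^4 ≈ 1.0601092928.
Purchasing power today: £59,752 divided by that factor.

£56,364.00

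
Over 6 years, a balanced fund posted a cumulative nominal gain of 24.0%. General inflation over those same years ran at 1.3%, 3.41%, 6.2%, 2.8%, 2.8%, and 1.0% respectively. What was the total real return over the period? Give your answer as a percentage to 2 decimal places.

4.43%

Cumulative inflation factor: 1.013 × 1.0341 × 1.062 × 1.028 × 1.028 × 1.010 ≈ 1.18742.
Nominal growth factor: 1.24000. Real growth factor = 1.24000 / 1.18742 ≈ 1.04428.
Total real return ≈ 4.4281%.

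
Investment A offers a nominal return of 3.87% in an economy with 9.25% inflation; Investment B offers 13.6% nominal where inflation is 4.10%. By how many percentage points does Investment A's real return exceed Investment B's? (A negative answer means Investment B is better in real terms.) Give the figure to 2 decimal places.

-14.05

Investment A real return: 1.0387/1.0925 − 1 = -4.924%.
Investment B real return: 1.136/1.0410 − 1 = 9.126%.
Difference: -4.924 − 9.126 = -14.050 pp.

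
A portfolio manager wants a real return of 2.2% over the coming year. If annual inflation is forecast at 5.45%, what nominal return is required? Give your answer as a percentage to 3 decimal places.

7.770%

By the Fisher equation, 1 + r_nom = (1 + 2.2%)(1 + 5.45%) = 1.022 × 1.0545 = 1.077699.
So r_nom = 7.7699%.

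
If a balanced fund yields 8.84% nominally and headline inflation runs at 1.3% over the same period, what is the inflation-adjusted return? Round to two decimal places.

Real return via the Fisher equation: (1 + 8.84%)/(1 + 1.3%) − 1 = 1.0884/1.013 − 1 ≈ 0.07443.

7.44%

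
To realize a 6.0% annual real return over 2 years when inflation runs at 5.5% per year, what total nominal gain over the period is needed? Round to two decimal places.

Required annual nominal rate: (1+6.0%)(1+5.5%) − 1 = 11.83%.
Cumulative over 2 years: (1 + 0.1183)^2 − 1 ≈ 0.25059.

25.06%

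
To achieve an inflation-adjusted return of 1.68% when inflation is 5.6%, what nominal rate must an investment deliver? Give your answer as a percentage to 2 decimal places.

7.37%

By the Fisher equation, 1 + r_nom = (1 + 1.68%)(1 + 5.6%) = 1.0168 × 1.056 = 1.0737408.
So r_nom = 7.37408%.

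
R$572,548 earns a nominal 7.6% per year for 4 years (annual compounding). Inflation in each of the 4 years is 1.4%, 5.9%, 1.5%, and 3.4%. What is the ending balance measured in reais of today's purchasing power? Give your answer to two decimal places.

R$680,989.62

Nominal value at maturity: R$572,548 × (1 + 7.6%)^4 ≈ R$767,469.26.
Price-level factor over 4 years: 1.014 × 1.059 × 1.015 × 1.034 ≈ 1.1269911253.
The maturity value deflated by that factor is the answer in today's purchasing power.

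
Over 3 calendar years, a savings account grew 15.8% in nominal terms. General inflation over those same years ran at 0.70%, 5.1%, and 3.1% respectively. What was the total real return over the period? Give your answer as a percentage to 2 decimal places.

Cumulative inflation factor: 1.0070 × 1.051 × 1.031 ≈ 1.09117.
Nominal growth factor: 1.15800. Real growth factor = 1.15800 / 1.09117 ≈ 1.06125.
Total real return ≈ 6.1250%.

6.13%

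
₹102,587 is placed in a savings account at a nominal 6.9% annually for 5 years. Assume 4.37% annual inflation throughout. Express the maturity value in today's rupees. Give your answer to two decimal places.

₹115,638.50

Nominal value at maturity: ₹102,587 × (1 + 6.9%)^5 ≈ ₹143,212.48.
Price-level factor over 5 years: (1 + 4.37%)^5 ≈ 1.2384498285.
Dividing the nominal maturity value by the price-level factor gives the value in today's money.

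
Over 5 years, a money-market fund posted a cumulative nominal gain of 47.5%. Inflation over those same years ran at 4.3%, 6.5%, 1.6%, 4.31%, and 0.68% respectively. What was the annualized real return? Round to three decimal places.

4.472%

Cumulative inflation factor: 1.043 × 1.065 × 1.016 × 1.0431 × 1.0068 ≈ 1.18521.
Nominal growth factor: 1.47500. Real growth factor = 1.47500 / 1.18521 ≈ 1.24450.
Annualized: 1.24450^(1/5) − 1 ≈ 0.04472.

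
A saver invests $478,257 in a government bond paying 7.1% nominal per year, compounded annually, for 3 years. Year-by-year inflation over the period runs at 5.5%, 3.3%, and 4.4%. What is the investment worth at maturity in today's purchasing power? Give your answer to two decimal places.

Nominal value at maturity: $478,257 × (1 + 7.1%)^3 ≈ $587,529.60.
Price-level factor over 3 years: 1.055 × 1.033 × 1.044 = 1.13776686.
The maturity value deflated by that factor is the answer in today's purchasing power.

$516,388.39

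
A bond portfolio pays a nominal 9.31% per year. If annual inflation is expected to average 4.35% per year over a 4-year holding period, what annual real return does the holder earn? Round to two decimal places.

With constant rates the annual real return is the same each year: (1+9.31%)/(1+4.35%) − 1 = 0.04753.

4.75%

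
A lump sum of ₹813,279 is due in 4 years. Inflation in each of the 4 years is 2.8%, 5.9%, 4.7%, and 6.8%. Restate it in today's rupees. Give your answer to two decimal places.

Price-level factor over 4 years: 1.028 × 1.059 × 1.047 × 1.068 ≈ 1.2173263118.
Purchasing power today: ₹813,279 divided by that factor.

₹668,086.27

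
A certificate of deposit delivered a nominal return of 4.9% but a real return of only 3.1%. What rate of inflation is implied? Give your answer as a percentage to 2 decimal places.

1.75%

From (1+r_nom) = (1+r_real)(1+π), we get 1+π = (1 + 4.9%)/(1 + 3.1%) = 1.049/1.031 ≈ 1.01746.
So π ≈ 1.7459%.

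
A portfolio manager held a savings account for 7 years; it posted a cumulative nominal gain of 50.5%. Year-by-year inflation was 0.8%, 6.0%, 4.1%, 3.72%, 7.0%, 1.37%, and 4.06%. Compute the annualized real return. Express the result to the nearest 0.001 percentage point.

Cumulative inflation factor: 1.008 × 1.060 × 1.041 × 1.0372 × 1.070 × 1.0137 × 1.0406 ≈ 1.30214.
Nominal growth factor: 1.50500. Real growth factor = 1.50500 / 1.30214 ≈ 1.15579.
Annualized: 1.15579^(1/7) − 1 ≈ 0.02090.

2.090%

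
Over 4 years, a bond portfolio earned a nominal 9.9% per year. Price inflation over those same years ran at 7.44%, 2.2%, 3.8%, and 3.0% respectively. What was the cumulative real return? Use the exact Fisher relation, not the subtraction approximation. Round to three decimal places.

24.262%

Cumulative inflation factor: 1.0744 × 1.022 × 1.038 × 1.030 ≈ 1.17396.
Nominal growth factor: 1.45878. Real growth factor = 1.45878 / 1.17396 ≈ 1.24262.
Total real return ≈ 24.2623%.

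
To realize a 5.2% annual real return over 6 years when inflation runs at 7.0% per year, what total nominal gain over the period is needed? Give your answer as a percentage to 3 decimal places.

Required annual nominal rate: (1+5.2%)(1+7.0%) − 1 = 12.564%.
Cumulative over 6 years: (1 + 0.12564)^6 − 1 ≈ 1.03422.

103.422%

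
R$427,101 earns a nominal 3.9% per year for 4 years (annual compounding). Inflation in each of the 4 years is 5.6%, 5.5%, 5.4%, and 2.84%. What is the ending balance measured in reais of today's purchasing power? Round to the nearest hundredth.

Nominal value at maturity: R$427,101 × (1 + 3.9%)^4 ≈ R$497,728.81.
Price-level factor over 4 years: 1.056 × 1.055 × 1.054 × 1.0284 ≈ 1.2075887451.
Dividing the nominal maturity value by the price-level factor gives the value in today's money.

R$412,167.48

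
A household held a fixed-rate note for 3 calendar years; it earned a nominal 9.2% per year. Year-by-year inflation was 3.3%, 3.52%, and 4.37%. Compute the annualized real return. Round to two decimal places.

Cumulative inflation factor: 1.033 × 1.0352 × 1.0437 ≈ 1.11609.
Nominal growth factor: 1.30217. Real growth factor = 1.30217 / 1.11609 ≈ 1.16672.
Annualized: 1.16672^(1/3) − 1 ≈ 0.05274.

5.27%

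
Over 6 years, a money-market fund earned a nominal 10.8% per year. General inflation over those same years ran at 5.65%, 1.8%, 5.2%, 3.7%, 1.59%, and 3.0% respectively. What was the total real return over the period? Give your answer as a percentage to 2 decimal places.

50.71%

Cumulative inflation factor: 1.0565 × 1.018 × 1.052 × 1.037 × 1.0159 × 1.030 ≈ 1.22772.
Nominal growth factor: 1.85028. Real growth factor = 1.85028 / 1.22772 ≈ 1.50709.
Total real return ≈ 50.7088%.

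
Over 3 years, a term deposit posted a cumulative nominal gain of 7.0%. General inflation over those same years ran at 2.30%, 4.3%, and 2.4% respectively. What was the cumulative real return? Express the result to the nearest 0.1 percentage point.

Cumulative inflation factor: 1.0230 × 1.043 × 1.024 ≈ 1.09260.
Nominal growth factor: 1.07000. Real growth factor = 1.07000 / 1.09260 ≈ 0.97932.
Total real return ≈ -2.0682%.

-2.1%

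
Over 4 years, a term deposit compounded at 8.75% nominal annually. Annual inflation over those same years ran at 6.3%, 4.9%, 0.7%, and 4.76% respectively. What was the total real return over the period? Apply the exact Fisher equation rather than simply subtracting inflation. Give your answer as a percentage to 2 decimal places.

Cumulative inflation factor: 1.063 × 1.049 × 1.007 × 1.0476 ≈ 1.17634.
Nominal growth factor: 1.39868. Real growth factor = 1.39868 / 1.17634 ≈ 1.18900.
Total real return ≈ 18.9004%.

18.90%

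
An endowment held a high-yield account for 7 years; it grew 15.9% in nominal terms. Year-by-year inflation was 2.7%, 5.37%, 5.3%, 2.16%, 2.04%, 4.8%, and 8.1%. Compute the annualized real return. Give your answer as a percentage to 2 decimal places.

-2.11%

Cumulative inflation factor: 1.027 × 1.0537 × 1.053 × 1.0216 × 1.0204 × 1.048 × 1.081 ≈ 1.34572.
Nominal growth factor: 1.15900. Real growth factor = 1.15900 / 1.34572 ≈ 0.86125.
Annualized: 0.86125^(1/7) − 1 ≈ -0.02111.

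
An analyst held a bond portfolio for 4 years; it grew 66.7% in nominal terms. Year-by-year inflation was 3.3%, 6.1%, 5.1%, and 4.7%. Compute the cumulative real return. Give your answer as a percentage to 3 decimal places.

Cumulative inflation factor: 1.033 × 1.061 × 1.051 × 1.047 ≈ 1.20605.
Nominal growth factor: 1.66700. Real growth factor = 1.66700 / 1.20605 ≈ 1.38220.
Total real return ≈ 38.2199%.

38.220%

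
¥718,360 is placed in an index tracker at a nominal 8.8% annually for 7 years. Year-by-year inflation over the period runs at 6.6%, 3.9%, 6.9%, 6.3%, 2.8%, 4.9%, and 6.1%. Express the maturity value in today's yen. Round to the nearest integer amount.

¥900,278

Nominal value at maturity: ¥718,360 × (1 + 8.8%)^7 ≈ ¥1,296,416.
Price-level factor over 7 years: 1.066 × 1.039 × 1.069 × 1.063 × 1.028 × 1.049 × 1.061 ≈ 1.4400172970.
The maturity value deflated by that factor is the answer in today's purchasing power.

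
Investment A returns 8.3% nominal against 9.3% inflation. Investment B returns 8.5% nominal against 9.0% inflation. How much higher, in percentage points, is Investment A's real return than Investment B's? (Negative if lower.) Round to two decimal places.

Investment A real return: 1.083/1.093 − 1 = -0.915%.
Investment B real return: 1.085/1.090 − 1 = -0.459%.
Difference: -0.915 − (-0.459) = -0.456 pp.

-0.46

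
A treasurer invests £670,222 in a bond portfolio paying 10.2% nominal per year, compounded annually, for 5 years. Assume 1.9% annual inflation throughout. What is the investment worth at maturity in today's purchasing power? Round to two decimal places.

£991,415.56

Nominal value at maturity: £670,222 × (1 + 10.2%)^5 ≈ £1,089,247.70.
Price-level factor over 5 years: (1 + 1.9%)^5 ≈ 1.0986792441.
The maturity value deflated by that factor is the answer in today's purchasing power.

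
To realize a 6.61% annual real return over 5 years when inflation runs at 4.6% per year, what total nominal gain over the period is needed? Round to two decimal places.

72.44%

Required annual nominal rate: (1+6.61%)(1+4.6%) − 1 = 11.51406%.
Cumulative over 5 years: (1 + 0.1151406)^5 − 1 ≈ 0.72444.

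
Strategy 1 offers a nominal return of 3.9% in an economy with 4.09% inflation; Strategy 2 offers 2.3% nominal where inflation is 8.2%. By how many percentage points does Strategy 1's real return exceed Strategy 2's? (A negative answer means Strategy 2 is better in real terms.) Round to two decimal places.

5.27

Strategy 1 real return: 1.039/1.0409 − 1 = -0.183%.
Strategy 2 real return: 1.023/1.082 − 1 = -5.453%.
Difference: -0.183 − (-5.453) = 5.270 pp.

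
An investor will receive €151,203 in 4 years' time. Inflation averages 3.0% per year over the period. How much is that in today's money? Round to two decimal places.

€134,341.91

Price-level factor over 4 years: (1 + 3.0%)^4 = 1.12550881.
Purchasing power today: €151,203 divided by that factor.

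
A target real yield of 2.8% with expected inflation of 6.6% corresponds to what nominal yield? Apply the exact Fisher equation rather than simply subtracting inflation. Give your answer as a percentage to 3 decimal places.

9.585%

By the Fisher equation, 1 + r_nom = (1 + 2.8%)(1 + 6.6%) = 1.028 × 1.066 = 1.095848.
So r_nom = 9.5848%.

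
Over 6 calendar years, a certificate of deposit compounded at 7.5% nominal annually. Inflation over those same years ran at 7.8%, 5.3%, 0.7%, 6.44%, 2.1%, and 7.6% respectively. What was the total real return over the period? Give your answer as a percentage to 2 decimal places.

Cumulative inflation factor: 1.078 × 1.053 × 1.007 × 1.0644 × 1.021 × 1.076 ≈ 1.33666.
Nominal growth factor: 1.54330. Real growth factor = 1.54330 / 1.33666 ≈ 1.15460.
Total real return ≈ 15.4599%.

15.46%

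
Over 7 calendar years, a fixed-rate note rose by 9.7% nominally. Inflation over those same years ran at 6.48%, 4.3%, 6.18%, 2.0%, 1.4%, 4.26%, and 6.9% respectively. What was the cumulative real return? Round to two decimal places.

-19.30%

Cumulative inflation factor: 1.0648 × 1.043 × 1.0618 × 1.020 × 1.014 × 1.0426 × 1.069 ≈ 1.35934.
Nominal growth factor: 1.09700. Real growth factor = 1.09700 / 1.35934 ≈ 0.80701.
Total real return ≈ -19.2992%.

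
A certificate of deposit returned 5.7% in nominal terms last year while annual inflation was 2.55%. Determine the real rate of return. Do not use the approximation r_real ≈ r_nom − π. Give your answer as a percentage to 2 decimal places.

Real return via the Fisher equation: (1 + 5.7%)/(1 + 2.55%) − 1 = 1.057/1.0255 − 1 ≈ 0.03072.

3.07%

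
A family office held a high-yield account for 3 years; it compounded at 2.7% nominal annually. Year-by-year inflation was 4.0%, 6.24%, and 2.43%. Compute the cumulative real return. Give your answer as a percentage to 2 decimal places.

-4.29%

Cumulative inflation factor: 1.040 × 1.0624 × 1.0243 ≈ 1.13174.
Nominal growth factor: 1.08321. Real growth factor = 1.08321 / 1.13174 ≈ 0.95711.
Total real return ≈ -4.2888%.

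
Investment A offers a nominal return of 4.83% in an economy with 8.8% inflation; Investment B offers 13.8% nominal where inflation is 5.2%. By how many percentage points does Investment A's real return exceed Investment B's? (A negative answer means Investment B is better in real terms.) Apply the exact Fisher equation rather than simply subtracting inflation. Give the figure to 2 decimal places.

Investment A real return: 1.0483/1.088 − 1 = -3.649%.
Investment B real return: 1.138/1.052 − 1 = 8.175%.
Difference: -3.649 − 8.175 = -11.824 pp.

-11.82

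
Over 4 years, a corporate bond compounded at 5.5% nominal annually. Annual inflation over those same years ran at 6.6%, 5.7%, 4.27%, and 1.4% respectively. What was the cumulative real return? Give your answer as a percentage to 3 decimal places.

Cumulative inflation factor: 1.066 × 1.057 × 1.0427 × 1.014 ≈ 1.19132.
Nominal growth factor: 1.23882. Real growth factor = 1.23882 / 1.19132 ≈ 1.03987.
Total real return ≈ 3.9873%.

3.987%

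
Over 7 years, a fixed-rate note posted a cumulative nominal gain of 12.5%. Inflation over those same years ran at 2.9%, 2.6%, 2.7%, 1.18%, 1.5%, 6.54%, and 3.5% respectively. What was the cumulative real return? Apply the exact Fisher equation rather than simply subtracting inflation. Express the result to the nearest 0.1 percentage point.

-8.4%

Cumulative inflation factor: 1.029 × 1.026 × 1.027 × 1.0118 × 1.015 × 1.0654 × 1.035 ≈ 1.22785.
Nominal growth factor: 1.12500. Real growth factor = 1.12500 / 1.22785 ≈ 0.91623.
Total real return ≈ -8.3768%.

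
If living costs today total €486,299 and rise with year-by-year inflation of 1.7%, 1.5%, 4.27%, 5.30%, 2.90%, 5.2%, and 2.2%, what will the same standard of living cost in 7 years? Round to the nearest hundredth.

Cumulative price-level factor: 1.017 × 1.015 × 1.0427 × 1.0530 × 1.0290 × 1.052 × 1.022 ≈ 1.2538822377.
Multiplying €486,299 by the price-level factor gives the future nominal sum.

€609,761.68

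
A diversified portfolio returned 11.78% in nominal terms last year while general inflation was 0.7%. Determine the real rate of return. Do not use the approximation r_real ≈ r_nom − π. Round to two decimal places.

Real return via the Fisher equation: (1 + 11.78%)/(1 + 0.7%) − 1 = 1.1178/1.007 − 1 ≈ 0.11003.

11.00%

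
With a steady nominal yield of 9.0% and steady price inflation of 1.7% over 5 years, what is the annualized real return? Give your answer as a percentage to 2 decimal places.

With constant rates the annual real return is the same each year: (1+9.0%)/(1+1.7%) − 1 = 0.07178.

7.18%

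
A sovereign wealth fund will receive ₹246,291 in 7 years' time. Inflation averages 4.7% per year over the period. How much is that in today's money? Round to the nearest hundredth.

Price-level factor over 7 years: (1 + 4.7%)^7 ≈ 1.3791984860.
Purchasing power today: ₹246,291 divided by that factor.

₹178,575.46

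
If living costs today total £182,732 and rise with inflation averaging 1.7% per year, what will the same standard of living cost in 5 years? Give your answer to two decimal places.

Cumulative price-level factor: (1+1.7%)^5 ≈ 1.0879395490.
Multiplying £182,732 by the price-level factor gives the future nominal sum.

£198,801.37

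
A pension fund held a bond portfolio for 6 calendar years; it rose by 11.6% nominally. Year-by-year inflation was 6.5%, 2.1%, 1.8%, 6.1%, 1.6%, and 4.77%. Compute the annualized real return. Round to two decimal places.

-1.87%

Cumulative inflation factor: 1.065 × 1.021 × 1.018 × 1.061 × 1.016 × 1.0477 ≈ 1.25017.
Nominal growth factor: 1.11600. Real growth factor = 1.11600 / 1.25017 ≈ 0.89268.
Annualized: 0.89268^(1/6) − 1 ≈ -0.01874.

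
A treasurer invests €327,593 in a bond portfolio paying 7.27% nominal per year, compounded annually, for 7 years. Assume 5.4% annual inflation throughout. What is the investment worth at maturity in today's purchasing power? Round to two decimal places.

Nominal value at maturity: €327,593 × (1 + 7.27%)^7 ≈ €535,405.19.
Price-level factor over 7 years: (1 + 5.4%)^7 ≈ 1.4450546643.
Dividing the nominal maturity value by the price-level factor gives the value in today's money.

€370,508.61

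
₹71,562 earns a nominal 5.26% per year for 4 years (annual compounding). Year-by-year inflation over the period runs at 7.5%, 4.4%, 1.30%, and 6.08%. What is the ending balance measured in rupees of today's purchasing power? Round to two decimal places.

₹72,842.36

Nominal value at maturity: ₹71,562 × (1 + 5.26%)^4 ≈ ₹87,848.82.
Price-level factor over 4 years: 1.075 × 1.044 × 1.0130 × 1.0608 ≈ 1.2060128059.
Dividing the nominal maturity value by the price-level factor gives the value in today's money.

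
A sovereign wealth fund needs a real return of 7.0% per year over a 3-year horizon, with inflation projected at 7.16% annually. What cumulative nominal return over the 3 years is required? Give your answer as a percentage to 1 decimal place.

50.7%

Required annual nominal rate: (1+7.0%)(1+7.16%) − 1 = 14.6612%.
Cumulative over 3 years: (1 + 0.146612)^3 − 1 ≈ 0.50747.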